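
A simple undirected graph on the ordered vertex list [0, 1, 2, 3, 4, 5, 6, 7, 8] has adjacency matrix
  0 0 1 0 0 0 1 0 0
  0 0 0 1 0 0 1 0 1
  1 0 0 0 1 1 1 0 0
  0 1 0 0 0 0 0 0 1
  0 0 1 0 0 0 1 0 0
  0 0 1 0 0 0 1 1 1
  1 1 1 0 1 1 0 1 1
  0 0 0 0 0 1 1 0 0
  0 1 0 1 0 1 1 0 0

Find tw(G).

A width-2 tree decomposition is:
Bags: B1 = {5, 6, 8}  B2 = {2, 5, 6}  B3 = {0, 2, 6}  B4 = {1, 6, 8}  B5 = {5, 6, 7}  B6 = {1, 3, 8}  B7 = {2, 4, 6}
Tree: B1–B2, B2–B3, B1–B4, B2–B5, B4–B6, B2–B7
Each bag holds 3 vertices, so the decomposition has width 2, which upper-bounds the treewidth. On the other hand G contains the 3-clique {1, 3, 8}. A clique must lie in a single bag of any decomposition, so no decomposition can have width below 2. Therefore the treewidth is 2.

2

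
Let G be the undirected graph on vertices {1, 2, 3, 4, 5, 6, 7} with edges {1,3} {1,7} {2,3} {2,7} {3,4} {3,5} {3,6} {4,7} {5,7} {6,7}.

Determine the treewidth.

A width-2 tree decomposition is:
Bags: B1 = {3, 5, 7}  B2 = {3, 6, 7}  B3 = {2, 3, 7}  B4 = {3, 4, 7}  B5 = {1, 3, 7}
Tree: B1–B2, B2–B3, B3–B4, B4–B5
The largest bag has 3 vertices, giving width 2; this decomposition certifies tw(G) ≤ 2. The edges 3–5–7–6–3 form a cycle, so G is not a tree and its treewidth is at least 2. Hence tw(G) = 2 exactly.

2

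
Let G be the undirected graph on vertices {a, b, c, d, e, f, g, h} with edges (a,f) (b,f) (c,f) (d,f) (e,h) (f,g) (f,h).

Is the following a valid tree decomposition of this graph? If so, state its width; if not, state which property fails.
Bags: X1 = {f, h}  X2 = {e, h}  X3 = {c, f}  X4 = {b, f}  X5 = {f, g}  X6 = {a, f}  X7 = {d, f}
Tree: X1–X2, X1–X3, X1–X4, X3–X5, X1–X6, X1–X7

Yes; width 1.

Checking the three conditions: (i) the bags cover all of {a, b, c, d, e, f, g, h}; (ii) for each edge, some bag contains both endpoints; (iii) the bags containing any fixed vertex form a subtree. All hold, so the decomposition is valid with width 2 − 1 = 1.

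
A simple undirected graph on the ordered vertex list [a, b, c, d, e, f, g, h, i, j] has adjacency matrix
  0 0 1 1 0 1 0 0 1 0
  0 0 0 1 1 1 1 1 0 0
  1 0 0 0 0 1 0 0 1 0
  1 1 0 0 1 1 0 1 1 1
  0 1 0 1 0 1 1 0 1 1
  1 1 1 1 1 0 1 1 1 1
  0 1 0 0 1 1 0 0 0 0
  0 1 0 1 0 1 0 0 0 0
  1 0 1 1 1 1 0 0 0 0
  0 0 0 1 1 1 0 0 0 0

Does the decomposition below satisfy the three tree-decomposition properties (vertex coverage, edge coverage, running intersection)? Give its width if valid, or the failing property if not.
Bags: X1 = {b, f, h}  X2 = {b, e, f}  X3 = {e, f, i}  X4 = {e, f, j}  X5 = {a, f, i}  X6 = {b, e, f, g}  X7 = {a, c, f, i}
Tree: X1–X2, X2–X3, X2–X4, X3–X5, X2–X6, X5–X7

A tree decomposition must satisfy three properties: every vertex lies in some bag; for every edge, both endpoints lie together in some bag; and for every vertex, the bags containing it form a connected subtree. Here vertex d appears in no bag, so the decomposition is invalid.

No — vertex d appears in no bag.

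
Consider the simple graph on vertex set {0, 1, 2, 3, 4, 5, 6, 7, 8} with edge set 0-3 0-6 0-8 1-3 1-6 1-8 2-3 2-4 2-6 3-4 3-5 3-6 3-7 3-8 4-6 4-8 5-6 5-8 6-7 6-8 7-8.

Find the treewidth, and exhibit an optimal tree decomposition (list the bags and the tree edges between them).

Treewidth 3.
One optimal decomposition is:
Bags: B1 = {3, 5, 6, 8}  B2 = {1, 3, 6, 8}  B3 = {3, 4, 6, 8}  B4 = {2, 3, 4, 6}  B5 = {0, 3, 6, 8}  B6 = {3, 6, 7, 8}
Tree: B1–B2, B2–B3, B3–B4, B3–B5, B1–B6

Each bag holds 4 vertices, so the decomposition has width 3, which upper-bounds the treewidth. Conversely, {0, 3, 6, 8} is a clique of size 4, and the vertices of any clique must share a bag in every tree decomposition; so some bag has ≥ 4 vertices and tw(G) ≥ 3. The upper and lower bounds meet at 3, so that is the treewidth.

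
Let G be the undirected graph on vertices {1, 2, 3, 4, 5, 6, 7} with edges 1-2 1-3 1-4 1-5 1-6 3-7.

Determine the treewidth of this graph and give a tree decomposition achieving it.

The largest bag has 2 vertices, giving width 1; this decomposition certifies tw(G) ≤ 1. Since G has at least one edge (e.g. 6–1), it is not an edgeless graph, so tw(G) ≥ 1. The upper and lower bounds meet at 1, so that is the treewidth.

Treewidth 1.
One such decomposition:
Bags: B1 = {1, 6}  B2 = {1, 5}  B3 = {1, 4}  B4 = {1, 2}  B5 = {1, 3}  B6 = {3, 7}
Tree: B1–B2, B1–B3, B1–B4, B3–B5, B5–B6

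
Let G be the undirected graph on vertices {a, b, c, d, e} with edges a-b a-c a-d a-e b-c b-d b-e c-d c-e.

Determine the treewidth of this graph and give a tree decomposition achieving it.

The largest bag has 4 vertices, giving width 3; this decomposition certifies tw(G) ≤ 3. Conversely, {a, b, c, d} is a clique of size 4, and the vertices of any clique must share a bag in every tree decomposition; so some bag has ≥ 4 vertices and tw(G) ≥ 3. Hence tw(G) = 3 exactly.

Treewidth 3.
Bags: B1 = {a, b, c, d}  B2 = {a, b, c, e}
Tree: B1–B2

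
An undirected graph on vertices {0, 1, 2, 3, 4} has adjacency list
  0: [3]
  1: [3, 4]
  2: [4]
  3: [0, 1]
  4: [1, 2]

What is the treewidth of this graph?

A width-1 tree decomposition is:
Bags: B1 = {1, 4}  B2 = {2, 4}  B3 = {1, 3}  B4 = {0, 3}
Tree: B1–B2, B1–B3, B3–B4
The largest bag has 2 vertices, giving width 1; this decomposition certifies tw(G) ≤ 1. G has an edge, so its treewidth is at least 1. The upper and lower bounds meet at 1, so that is the treewidth.

1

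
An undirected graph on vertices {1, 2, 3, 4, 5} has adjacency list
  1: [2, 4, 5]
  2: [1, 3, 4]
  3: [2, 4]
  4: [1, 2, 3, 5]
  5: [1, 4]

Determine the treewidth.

2

A width-2 tree decomposition is:
Bags: B1 = {1, 4, 5}  B2 = {1, 2, 4}  B3 = {2, 3, 4}
Tree: B1–B2, B2–B3
The largest bag has 3 vertices, giving width 2; this decomposition certifies tw(G) ≤ 2. On the other hand G contains the 3-clique {1, 2, 4}. A clique must lie in a single bag of any decomposition, so no decomposition can have width below 2. Hence tw(G) = 2 exactly.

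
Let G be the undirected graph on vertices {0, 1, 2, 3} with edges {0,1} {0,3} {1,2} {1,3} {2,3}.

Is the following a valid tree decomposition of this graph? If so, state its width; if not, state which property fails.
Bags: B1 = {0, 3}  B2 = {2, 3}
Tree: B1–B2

No — vertex 1 appears in no bag.

A tree decomposition must satisfy three properties: every vertex lies in some bag; for every edge, both endpoints lie together in some bag; and for every vertex, the bags containing it form a connected subtree. Here vertex 1 appears in no bag, so the decomposition is invalid.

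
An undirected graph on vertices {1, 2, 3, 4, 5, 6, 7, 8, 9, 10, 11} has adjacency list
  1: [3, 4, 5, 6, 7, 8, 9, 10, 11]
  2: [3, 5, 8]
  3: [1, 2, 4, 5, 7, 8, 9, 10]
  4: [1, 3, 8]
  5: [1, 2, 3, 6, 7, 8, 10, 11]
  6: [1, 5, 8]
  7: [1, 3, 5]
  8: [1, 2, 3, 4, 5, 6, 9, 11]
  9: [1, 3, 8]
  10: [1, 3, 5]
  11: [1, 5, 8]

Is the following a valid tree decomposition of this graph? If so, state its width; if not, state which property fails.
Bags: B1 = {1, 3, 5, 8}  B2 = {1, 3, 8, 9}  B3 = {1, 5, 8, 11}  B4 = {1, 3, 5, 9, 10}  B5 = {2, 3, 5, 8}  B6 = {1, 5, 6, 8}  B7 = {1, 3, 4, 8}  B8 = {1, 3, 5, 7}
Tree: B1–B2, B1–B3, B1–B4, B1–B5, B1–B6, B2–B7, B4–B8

A tree decomposition must satisfy three properties: every vertex lies in some bag; for every edge, both endpoints lie together in some bag; and for every vertex, the bags containing it form a connected subtree. Here bags containing vertex 9 are not connected in the tree, so the decomposition is invalid.

No — bags containing vertex 9 are not connected in the tree.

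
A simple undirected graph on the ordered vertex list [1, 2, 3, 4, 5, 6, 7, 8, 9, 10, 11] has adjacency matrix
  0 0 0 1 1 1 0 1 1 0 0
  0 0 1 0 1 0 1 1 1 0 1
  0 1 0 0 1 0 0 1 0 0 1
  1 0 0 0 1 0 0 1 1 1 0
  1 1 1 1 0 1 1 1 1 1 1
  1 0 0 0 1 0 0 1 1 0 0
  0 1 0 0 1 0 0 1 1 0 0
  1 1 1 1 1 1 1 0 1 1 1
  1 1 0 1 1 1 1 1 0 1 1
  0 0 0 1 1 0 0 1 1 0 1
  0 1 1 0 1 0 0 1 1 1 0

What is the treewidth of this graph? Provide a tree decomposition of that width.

The largest bag has 5 vertices, giving width 4; this decomposition certifies tw(G) ≤ 4. For the lower bound, the 5 vertices {1, 4, 5, 8, 9} are pairwise adjacent, and any tree decomposition puts a clique entirely inside one bag — forcing width ≥ 4. Hence tw(G) = 4 exactly.

Treewidth 4.
One optimal decomposition is:
Bags: B1 = {2, 3, 5, 8, 11}  B2 = {2, 5, 8, 9, 11}  B3 = {5, 8, 9, 10, 11}  B4 = {4, 5, 8, 9, 10}  B5 = {2, 5, 7, 8, 9}  B6 = {1, 4, 5, 8, 9}  B7 = {1, 5, 6, 8, 9}
Tree: B1–B2, B2–B3, B3–B4, B2–B5, B4–B6, B6–B7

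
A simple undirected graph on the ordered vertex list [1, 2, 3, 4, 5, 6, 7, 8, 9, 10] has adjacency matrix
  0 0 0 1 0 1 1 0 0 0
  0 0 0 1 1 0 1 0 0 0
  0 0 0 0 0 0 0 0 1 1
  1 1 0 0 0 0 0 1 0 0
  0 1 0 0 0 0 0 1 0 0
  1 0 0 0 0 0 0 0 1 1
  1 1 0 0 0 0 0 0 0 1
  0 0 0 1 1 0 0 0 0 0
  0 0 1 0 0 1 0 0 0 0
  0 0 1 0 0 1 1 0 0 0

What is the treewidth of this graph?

2

A width-2 tree decomposition is:
Bags: B1 = {2, 5, 8}  B2 = {2, 4, 8}  B3 = {2, 4, 7}  B4 = {1, 4, 7}  B5 = {1, 7, 10}  B6 = {1, 6, 10}  B7 = {3, 6, 10}  B8 = {3, 6, 9}
Tree: B1–B2, B2–B3, B3–B4, B4–B5, B5–B6, B6–B7, B7–B8
Each bag holds 3 vertices, so the decomposition has width 2, which upper-bounds the treewidth. The edges 5–8–4–2–5 form a cycle, so G is not a tree and its treewidth is at least 2. Therefore the treewidth is 2.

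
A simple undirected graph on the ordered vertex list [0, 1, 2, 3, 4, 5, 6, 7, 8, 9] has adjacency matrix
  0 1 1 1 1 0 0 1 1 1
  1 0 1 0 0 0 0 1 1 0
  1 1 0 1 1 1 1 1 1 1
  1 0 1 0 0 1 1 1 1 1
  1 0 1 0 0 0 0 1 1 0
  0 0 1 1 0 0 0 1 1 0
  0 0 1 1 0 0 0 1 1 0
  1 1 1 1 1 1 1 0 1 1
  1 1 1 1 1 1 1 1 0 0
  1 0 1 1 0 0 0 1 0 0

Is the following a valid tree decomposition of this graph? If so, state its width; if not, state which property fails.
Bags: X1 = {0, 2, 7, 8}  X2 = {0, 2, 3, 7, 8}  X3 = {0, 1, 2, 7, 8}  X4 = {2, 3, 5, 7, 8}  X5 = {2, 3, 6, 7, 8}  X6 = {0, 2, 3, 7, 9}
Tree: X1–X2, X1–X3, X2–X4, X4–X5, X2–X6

No — vertex 4 appears in no bag.

A tree decomposition must satisfy three properties: every vertex lies in some bag; for every edge, both endpoints lie together in some bag; and for every vertex, the bags containing it form a connected subtree. Here vertex 4 appears in no bag, so the decomposition is invalid.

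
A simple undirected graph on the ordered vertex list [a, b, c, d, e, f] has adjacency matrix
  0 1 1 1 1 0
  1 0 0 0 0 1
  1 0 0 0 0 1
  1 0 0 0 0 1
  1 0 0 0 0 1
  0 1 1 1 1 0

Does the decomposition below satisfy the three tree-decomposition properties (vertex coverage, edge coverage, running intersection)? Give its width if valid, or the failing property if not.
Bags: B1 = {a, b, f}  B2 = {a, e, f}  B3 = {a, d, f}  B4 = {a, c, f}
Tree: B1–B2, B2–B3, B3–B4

Every vertex of G appears in some bag (union = {a, b, c, d, e, f}); every edge is covered by a bag; and for each vertex v the set of bags containing v is connected in the bag tree. The decomposition is therefore valid. The largest bag has 3 vertices, so the width is 2.

Yes; width 2.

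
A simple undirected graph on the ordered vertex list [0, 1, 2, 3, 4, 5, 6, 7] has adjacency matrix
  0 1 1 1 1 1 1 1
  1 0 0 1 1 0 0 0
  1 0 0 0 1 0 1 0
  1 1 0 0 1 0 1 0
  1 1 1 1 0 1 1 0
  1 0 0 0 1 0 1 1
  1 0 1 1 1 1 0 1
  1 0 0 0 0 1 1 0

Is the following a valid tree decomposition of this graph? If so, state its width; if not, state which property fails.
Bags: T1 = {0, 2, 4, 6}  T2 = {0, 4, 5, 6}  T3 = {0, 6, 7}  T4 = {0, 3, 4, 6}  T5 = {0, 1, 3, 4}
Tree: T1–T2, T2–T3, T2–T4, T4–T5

A tree decomposition must satisfy three properties: every vertex lies in some bag; for every edge, both endpoints lie together in some bag; and for every vertex, the bags containing it form a connected subtree. Here edge (5,7) lies in no bag, so the decomposition is invalid.

No — edge (5,7) lies in no bag.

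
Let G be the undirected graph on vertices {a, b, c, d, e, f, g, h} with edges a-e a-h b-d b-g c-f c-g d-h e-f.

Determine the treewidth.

2

A width-2 tree decomposition is:
Bags: B1 = {b, d, h}  B2 = {b, g, h}  B3 = {c, g, h}  B4 = {c, f, h}  B5 = {e, f, h}  B6 = {a, e, h}
Tree: B1–B2, B2–B3, B3–B4, B4–B5, B5–B6
The largest bag has 3 vertices, giving width 2; this decomposition certifies tw(G) ≤ 2. The edges h–d–b–g–c–f–e–a–h form a cycle, so G is not a tree and its treewidth is at least 2. Therefore the treewidth is 2.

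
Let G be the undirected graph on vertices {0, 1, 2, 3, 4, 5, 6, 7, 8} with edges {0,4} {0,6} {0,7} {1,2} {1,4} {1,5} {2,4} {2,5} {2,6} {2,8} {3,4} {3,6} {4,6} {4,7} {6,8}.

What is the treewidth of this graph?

2

A width-2 tree decomposition is:
Bags: B1 = {2, 4, 6}  B2 = {1, 2, 4}  B3 = {1, 2, 5}  B4 = {0, 4, 6}  B5 = {0, 4, 7}  B6 = {3, 4, 6}  B7 = {2, 6, 8}
Tree: B1–B2, B2–B3, B1–B4, B4–B5, B1–B6, B1–B7
The largest bag has 3 vertices, giving width 2; this decomposition certifies tw(G) ≤ 2. Conversely, {2, 6, 8} is a clique of size 3, and the vertices of any clique must share a bag in every tree decomposition; so some bag has ≥ 3 vertices and tw(G) ≥ 2. Therefore the treewidth is 2.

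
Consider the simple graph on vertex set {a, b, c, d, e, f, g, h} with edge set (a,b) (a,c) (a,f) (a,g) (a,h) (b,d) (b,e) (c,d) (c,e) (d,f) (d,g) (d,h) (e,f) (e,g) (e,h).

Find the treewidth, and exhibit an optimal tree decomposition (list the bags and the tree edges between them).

Treewidth 3.
One such decomposition:
Bags: B1 = {a, d, e, f}  B2 = {a, d, e, h}  B3 = {a, d, e, g}  B4 = {a, c, d, e}  B5 = {a, b, d, e}
Tree: B1–B2, B2–B3, B3–B4, B4–B5

The largest bag has 4 vertices, giving width 3; this decomposition certifies tw(G) ≤ 3. For the lower bound: the 4 vertex sets {e,f}, {d,h}, {a}, {g} are disjoint, each induces a connected subgraph, and every pair is joined by at least one edge of G. Contracting each set to a single vertex therefore yields K_{4} as a minor, and since treewidth is minor-monotone, tw(G) ≥ tw(K_{4}) = 3. Combining the bounds, tw(G) = 3.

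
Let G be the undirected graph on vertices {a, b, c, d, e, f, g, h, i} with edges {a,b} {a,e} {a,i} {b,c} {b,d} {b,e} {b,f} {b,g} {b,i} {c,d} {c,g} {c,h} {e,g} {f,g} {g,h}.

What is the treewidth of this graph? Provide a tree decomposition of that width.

Treewidth 2.
One optimal decomposition is:
Bags: B1 = {a, b, i}  B2 = {a, b, e}  B3 = {b, e, g}  B4 = {b, f, g}  B5 = {b, c, g}  B6 = {b, c, d}  B7 = {c, g, h}
Tree: B1–B2, B2–B3, B3–B4, B4–B5, B5–B6, B5–B7

Every bag has size at most 3, so the width is 3 − 1 = 2 and tw(G) ≤ 2. Conversely, {c, g, h} is a clique of size 3, and the vertices of any clique must share a bag in every tree decomposition; so some bag has ≥ 3 vertices and tw(G) ≥ 2. Hence tw(G) = 2 exactly.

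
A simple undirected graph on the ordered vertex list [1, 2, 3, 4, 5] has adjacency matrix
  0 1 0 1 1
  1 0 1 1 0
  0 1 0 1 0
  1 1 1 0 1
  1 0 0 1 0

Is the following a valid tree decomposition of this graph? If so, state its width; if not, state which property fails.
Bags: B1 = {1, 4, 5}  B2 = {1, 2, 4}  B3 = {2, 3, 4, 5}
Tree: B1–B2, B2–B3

A tree decomposition must satisfy three properties: every vertex lies in some bag; for every edge, both endpoints lie together in some bag; and for every vertex, the bags containing it form a connected subtree. Here bags containing vertex 5 are not connected in the tree, so the decomposition is invalid.

No — bags containing vertex 5 are not connected in the tree.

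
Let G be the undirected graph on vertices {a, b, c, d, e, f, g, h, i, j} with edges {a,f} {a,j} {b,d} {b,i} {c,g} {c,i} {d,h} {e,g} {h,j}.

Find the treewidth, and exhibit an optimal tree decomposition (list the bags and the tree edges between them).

Treewidth 1.
Bags: B1 = {e, g}  B2 = {c, g}  B3 = {c, i}  B4 = {b, i}  B5 = {b, d}  B6 = {d, h}  B7 = {h, j}  B8 = {a, j}  B9 = {a, f}
Tree: B1–B2, B2–B3, B3–B4, B4–B5, B5–B6, B6–B7, B7–B8, B8–B9

Each bag holds 2 vertices, so the decomposition has width 1, which upper-bounds the treewidth. Any graph with an edge has treewidth ≥ 1, and G has the edge e–g. Hence tw(G) = 1 exactly.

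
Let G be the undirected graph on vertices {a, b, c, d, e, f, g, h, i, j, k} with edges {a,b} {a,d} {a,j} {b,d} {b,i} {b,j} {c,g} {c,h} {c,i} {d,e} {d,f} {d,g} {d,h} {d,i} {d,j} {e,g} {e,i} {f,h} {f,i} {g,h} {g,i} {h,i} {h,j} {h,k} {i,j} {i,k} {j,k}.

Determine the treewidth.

A width-3 tree decomposition is:
Bags: B1 = {d, g, h, i}  B2 = {d, e, g, i}  B3 = {d, f, h, i}  B4 = {d, h, i, j}  B5 = {c, g, h, i}  B6 = {b, d, i, j}  B7 = {a, b, d, j}  B8 = {h, i, j, k}
Tree: B1–B2, B1–B3, B3–B4, B1–B5, B4–B6, B6–B7, B4–B8
The largest bag has 4 vertices, giving width 3; this decomposition certifies tw(G) ≤ 3. For the lower bound, the 4 vertices {a, b, d, j} are pairwise adjacent, and any tree decomposition puts a clique entirely inside one bag — forcing width ≥ 3. The upper and lower bounds meet at 3, so that is the treewidth.

3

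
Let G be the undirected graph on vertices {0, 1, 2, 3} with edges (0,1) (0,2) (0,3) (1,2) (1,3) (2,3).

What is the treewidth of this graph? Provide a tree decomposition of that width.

Treewidth 3.
One optimal decomposition is:
Bags: B1 = {0, 1, 2, 3}
Tree: (single bag)

A single bag containing all 4 vertices is trivially a valid decomposition of width 3. On the other hand G contains the 4-clique {0, 1, 2, 3}. A clique must lie in a single bag of any decomposition, so no decomposition can have width below 3. Therefore the treewidth is 3.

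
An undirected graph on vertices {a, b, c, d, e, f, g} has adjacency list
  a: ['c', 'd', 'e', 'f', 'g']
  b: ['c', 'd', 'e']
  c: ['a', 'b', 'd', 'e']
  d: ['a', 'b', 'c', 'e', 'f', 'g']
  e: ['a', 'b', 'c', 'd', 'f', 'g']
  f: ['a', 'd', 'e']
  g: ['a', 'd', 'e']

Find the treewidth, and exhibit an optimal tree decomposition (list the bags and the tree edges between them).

The largest bag has 4 vertices, giving width 3; this decomposition certifies tw(G) ≤ 3. On the other hand G contains the 4-clique {a, d, e, g}. A clique must lie in a single bag of any decomposition, so no decomposition can have width below 3. Therefore the treewidth is 3.

Treewidth 3.
Bags: B1 = {a, c, d, e}  B2 = {a, d, e, g}  B3 = {b, c, d, e}  B4 = {a, d, e, f}
Tree: B1–B2, B1–B3, B1–B4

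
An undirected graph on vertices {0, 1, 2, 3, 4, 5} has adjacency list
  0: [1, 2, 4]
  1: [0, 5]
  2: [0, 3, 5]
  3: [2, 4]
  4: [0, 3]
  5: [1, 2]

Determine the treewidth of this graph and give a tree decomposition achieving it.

Treewidth 2.
One such decomposition:
Bags: B1 = {0, 1, 5}  B2 = {0, 2, 5}  B3 = {0, 2, 4}  B4 = {2, 3, 4}
Tree: B1–B2, B2–B3, B3–B4

Every bag has size at most 3, so the width is 3 − 1 = 2 and tw(G) ≤ 2. Since 1–5–2–0–1 is a cycle in G, G is not acyclic. Forests are exactly the graphs of treewidth ≤ 1, so tw(G) ≥ 2. The upper and lower bounds meet at 2, so that is the treewidth.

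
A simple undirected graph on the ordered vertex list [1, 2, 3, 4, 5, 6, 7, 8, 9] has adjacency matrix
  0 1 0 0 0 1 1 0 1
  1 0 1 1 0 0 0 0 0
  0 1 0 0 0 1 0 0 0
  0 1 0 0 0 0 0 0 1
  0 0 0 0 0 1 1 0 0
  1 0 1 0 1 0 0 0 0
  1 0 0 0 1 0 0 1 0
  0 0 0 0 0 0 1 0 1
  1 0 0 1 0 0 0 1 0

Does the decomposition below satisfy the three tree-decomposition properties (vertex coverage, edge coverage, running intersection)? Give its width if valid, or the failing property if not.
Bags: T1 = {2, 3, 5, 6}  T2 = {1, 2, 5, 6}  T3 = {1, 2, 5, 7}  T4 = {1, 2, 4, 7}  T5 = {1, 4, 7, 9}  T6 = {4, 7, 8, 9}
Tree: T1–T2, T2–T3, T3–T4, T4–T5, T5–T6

Every vertex of G appears in some bag (union = {1, 2, 3, 4, 5, 6, 7, 8, 9}); every edge is covered by a bag; and for each vertex v the set of bags containing v is connected in the bag tree. The decomposition is therefore valid. The largest bag has 4 vertices, so the width is 3.

Yes; width 3.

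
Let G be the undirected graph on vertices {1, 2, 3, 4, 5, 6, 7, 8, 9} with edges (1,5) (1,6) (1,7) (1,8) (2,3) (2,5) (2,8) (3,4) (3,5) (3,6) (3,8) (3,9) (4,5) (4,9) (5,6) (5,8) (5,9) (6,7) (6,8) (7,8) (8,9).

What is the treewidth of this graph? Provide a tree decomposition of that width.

Treewidth 3.
One such decomposition:
Bags: B1 = {1, 5, 6, 8}  B2 = {3, 5, 6, 8}  B3 = {3, 5, 8, 9}  B4 = {2, 3, 5, 8}  B5 = {1, 6, 7, 8}  B6 = {3, 4, 5, 9}
Tree: B1–B2, B2–B3, B3–B4, B1–B5, B3–B6

Each bag holds 4 vertices, so the decomposition has width 3, which upper-bounds the treewidth. On the other hand G contains the 4-clique {1, 5, 6, 8}. A clique must lie in a single bag of any decomposition, so no decomposition can have width below 3. Combining the bounds, tw(G) = 3.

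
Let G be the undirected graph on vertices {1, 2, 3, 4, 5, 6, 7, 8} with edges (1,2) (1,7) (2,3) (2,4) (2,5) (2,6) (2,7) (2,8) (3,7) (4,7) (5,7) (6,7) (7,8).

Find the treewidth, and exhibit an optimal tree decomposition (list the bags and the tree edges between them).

Treewidth 2.
One optimal decomposition is:
Bags: B1 = {2, 6, 7}  B2 = {2, 4, 7}  B3 = {1, 2, 7}  B4 = {2, 3, 7}  B5 = {2, 7, 8}  B6 = {2, 5, 7}
Tree: B1–B2, B1–B3, B3–B4, B2–B5, B4–B6

Each bag holds 3 vertices, so the decomposition has width 2, which upper-bounds the treewidth. For the lower bound, the 3 vertices {1, 2, 7} are pairwise adjacent, and any tree decomposition puts a clique entirely inside one bag — forcing width ≥ 2. The upper and lower bounds meet at 2, so that is the treewidth.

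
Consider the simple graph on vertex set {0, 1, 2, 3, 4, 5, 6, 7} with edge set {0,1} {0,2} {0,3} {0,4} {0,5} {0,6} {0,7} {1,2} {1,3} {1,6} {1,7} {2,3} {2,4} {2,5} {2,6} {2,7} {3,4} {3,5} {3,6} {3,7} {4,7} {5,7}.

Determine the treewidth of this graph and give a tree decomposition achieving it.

Treewidth 4.
One optimal decomposition is:
Bags: B1 = {0, 1, 2, 3, 7}  B2 = {0, 2, 3, 5, 7}  B3 = {0, 2, 3, 4, 7}  B4 = {0, 1, 2, 3, 6}
Tree: B1–B2, B1–B3, B1–B4

Every bag has size at most 5, so the width is 5 − 1 = 4 and tw(G) ≤ 4. For the lower bound, the 5 vertices {0, 1, 2, 3, 6} are pairwise adjacent, and any tree decomposition puts a clique entirely inside one bag — forcing width ≥ 4. Hence tw(G) = 4 exactly.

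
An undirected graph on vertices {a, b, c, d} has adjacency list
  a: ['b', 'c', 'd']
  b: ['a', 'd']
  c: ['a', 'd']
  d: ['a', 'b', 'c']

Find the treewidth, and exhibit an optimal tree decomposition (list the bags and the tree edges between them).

Treewidth 2.
Bags: B1 = {a, b, d}  B2 = {a, c, d}
Tree: B1–B2

Every bag has size at most 3, so the width is 3 − 1 = 2 and tw(G) ≤ 2. Conversely, {a, c, d} is a clique of size 3, and the vertices of any clique must share a bag in every tree decomposition; so some bag has ≥ 3 vertices and tw(G) ≥ 2. Therefore the treewidth is 2.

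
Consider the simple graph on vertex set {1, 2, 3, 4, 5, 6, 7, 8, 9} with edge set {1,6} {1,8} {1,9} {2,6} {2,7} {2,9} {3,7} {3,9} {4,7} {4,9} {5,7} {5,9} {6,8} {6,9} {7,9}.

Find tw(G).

A width-2 tree decomposition is:
Bags: B1 = {4, 7, 9}  B2 = {2, 7, 9}  B3 = {5, 7, 9}  B4 = {2, 6, 9}  B5 = {1, 6, 9}  B6 = {3, 7, 9}  B7 = {1, 6, 8}
Tree: B1–B2, B2–B3, B2–B4, B4–B5, B2–B6, B5–B7
The largest bag has 3 vertices, giving width 2; this decomposition certifies tw(G) ≤ 2. For the lower bound, the 3 vertices {1, 6, 8} are pairwise adjacent, and any tree decomposition puts a clique entirely inside one bag — forcing width ≥ 2. The upper and lower bounds meet at 2, so that is the treewidth.

2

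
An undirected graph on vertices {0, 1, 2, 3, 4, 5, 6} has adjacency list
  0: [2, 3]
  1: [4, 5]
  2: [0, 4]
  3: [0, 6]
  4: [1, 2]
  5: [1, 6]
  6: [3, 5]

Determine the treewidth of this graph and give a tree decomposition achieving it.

Every bag has size at most 3, so the width is 3 − 1 = 2 and tw(G) ≤ 2. Since 6–5–1–4–2–0–3–6 is a cycle in G, G is not acyclic. Forests are exactly the graphs of treewidth ≤ 1, so tw(G) ≥ 2. Combining the bounds, tw(G) = 2.

Treewidth 2.
One optimal decomposition is:
Bags: B1 = {1, 5, 6}  B2 = {1, 4, 6}  B3 = {2, 4, 6}  B4 = {0, 2, 6}  B5 = {0, 3, 6}
Tree: B1–B2, B2–B3, B3–B4, B4–B5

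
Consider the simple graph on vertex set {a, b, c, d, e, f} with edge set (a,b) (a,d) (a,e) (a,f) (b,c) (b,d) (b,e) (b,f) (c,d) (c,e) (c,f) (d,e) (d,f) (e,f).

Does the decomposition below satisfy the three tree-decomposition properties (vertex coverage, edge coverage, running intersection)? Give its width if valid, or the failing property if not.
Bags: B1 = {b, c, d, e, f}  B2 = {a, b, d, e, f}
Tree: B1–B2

Yes; width 4.

Vertex coverage: the bags together contain {a, b, c, d, e, f}, the full vertex set. Edge coverage: each edge of G has both endpoints in at least one bag. Running intersection: for every vertex, the bags containing it form a connected subtree. All three properties hold, so this is a valid tree decomposition of width max|bag| − 1 = 4, and hence tw(G) ≤ 4.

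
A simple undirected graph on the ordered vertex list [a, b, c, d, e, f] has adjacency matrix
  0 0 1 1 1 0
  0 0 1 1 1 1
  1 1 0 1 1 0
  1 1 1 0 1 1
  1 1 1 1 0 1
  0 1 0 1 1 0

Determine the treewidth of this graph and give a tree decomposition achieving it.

Treewidth 3.
Bags: B1 = {b, c, d, e}  B2 = {b, d, e, f}  B3 = {a, c, d, e}
Tree: B1–B2, B1–B3

Each bag holds 4 vertices, so the decomposition has width 3, which upper-bounds the treewidth. For the lower bound, the 4 vertices {a, c, d, e} are pairwise adjacent, and any tree decomposition puts a clique entirely inside one bag — forcing width ≥ 3. Therefore the treewidth is 3.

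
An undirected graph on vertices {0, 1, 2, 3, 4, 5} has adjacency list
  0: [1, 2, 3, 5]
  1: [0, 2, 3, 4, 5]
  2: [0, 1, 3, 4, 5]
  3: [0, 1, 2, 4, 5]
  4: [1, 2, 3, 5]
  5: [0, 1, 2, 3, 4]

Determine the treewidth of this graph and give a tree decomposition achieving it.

Treewidth 4.
One such decomposition:
Bags: B1 = {1, 2, 3, 4, 5}  B2 = {0, 1, 2, 3, 5}
Tree: B1–B2

The largest bag has 5 vertices, giving width 4; this decomposition certifies tw(G) ≤ 4. Conversely, {0, 1, 2, 3, 5} is a clique of size 5, and the vertices of any clique must share a bag in every tree decomposition; so some bag has ≥ 5 vertices and tw(G) ≥ 4. Therefore the treewidth is 4.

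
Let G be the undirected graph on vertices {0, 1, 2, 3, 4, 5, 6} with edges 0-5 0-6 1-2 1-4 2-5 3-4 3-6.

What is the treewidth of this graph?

A width-2 tree decomposition is:
Bags: B1 = {1, 2, 4}  B2 = {2, 3, 4}  B3 = {2, 3, 6}  B4 = {0, 2, 6}  B5 = {0, 2, 5}
Tree: B1–B2, B2–B3, B3–B4, B4–B5
Each bag holds 3 vertices, so the decomposition has width 2, which upper-bounds the treewidth. The edges 2–1–4–3–6–0–5–2 form a cycle, so G is not a tree and its treewidth is at least 2. The upper and lower bounds meet at 2, so that is the treewidth.

2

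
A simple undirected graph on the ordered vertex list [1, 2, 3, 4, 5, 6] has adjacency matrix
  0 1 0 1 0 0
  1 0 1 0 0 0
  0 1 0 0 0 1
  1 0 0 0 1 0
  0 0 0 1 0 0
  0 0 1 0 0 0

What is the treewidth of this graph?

1

A width-1 tree decomposition is:
Bags: B1 = {3, 6}  B2 = {2, 3}  B3 = {1, 2}  B4 = {1, 4}  B5 = {4, 5}
Tree: B1–B2, B2–B3, B3–B4, B4–B5
Every bag has size at most 2, so the width is 2 − 1 = 1 and tw(G) ≤ 1. Since G has at least one edge (e.g. 6–3), it is not an edgeless graph, so tw(G) ≥ 1. Therefore the treewidth is 1.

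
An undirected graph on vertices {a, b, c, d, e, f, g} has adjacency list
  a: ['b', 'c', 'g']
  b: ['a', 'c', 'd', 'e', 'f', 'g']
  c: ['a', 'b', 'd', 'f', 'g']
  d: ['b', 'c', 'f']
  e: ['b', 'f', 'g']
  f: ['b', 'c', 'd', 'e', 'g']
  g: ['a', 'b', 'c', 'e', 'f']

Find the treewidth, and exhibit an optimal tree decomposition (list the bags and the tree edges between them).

Treewidth 3.
One such decomposition:
Bags: B1 = {b, c, d, f}  B2 = {b, c, f, g}  B3 = {b, e, f, g}  B4 = {a, b, c, g}
Tree: B1–B2, B2–B3, B2–B4

Each bag holds 4 vertices, so the decomposition has width 3, which upper-bounds the treewidth. For the lower bound, the 4 vertices {a, b, c, g} are pairwise adjacent, and any tree decomposition puts a clique entirely inside one bag — forcing width ≥ 3. Therefore the treewidth is 3.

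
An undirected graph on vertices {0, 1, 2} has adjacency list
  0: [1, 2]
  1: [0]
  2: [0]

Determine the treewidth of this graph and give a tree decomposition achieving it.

Treewidth 1.
Bags: B1 = {0, 1}  B2 = {0, 2}
Tree: B1–B2

The largest bag has 2 vertices, giving width 1; this decomposition certifies tw(G) ≤ 1. Any graph with an edge has treewidth ≥ 1, and G has the edge 0–1. The upper and lower bounds meet at 1, so that is the treewidth.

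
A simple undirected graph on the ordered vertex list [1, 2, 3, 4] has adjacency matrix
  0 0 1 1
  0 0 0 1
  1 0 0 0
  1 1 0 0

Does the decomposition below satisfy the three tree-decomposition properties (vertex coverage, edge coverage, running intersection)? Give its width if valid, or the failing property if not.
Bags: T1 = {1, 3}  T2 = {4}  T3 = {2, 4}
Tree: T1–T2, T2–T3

A tree decomposition must satisfy three properties: every vertex lies in some bag; for every edge, both endpoints lie together in some bag; and for every vertex, the bags containing it form a connected subtree. Here edge (1,4) lies in no bag, so the decomposition is invalid.

No — edge (1,4) lies in no bag.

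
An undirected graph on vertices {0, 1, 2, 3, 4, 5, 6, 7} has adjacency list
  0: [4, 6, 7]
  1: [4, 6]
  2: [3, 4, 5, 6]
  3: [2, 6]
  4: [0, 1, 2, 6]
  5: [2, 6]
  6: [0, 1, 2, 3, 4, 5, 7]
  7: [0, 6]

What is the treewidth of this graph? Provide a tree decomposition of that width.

Each bag holds 3 vertices, so the decomposition has width 2, which upper-bounds the treewidth. Conversely, {0, 4, 6} is a clique of size 3, and the vertices of any clique must share a bag in every tree decomposition; so some bag has ≥ 3 vertices and tw(G) ≥ 2. Combining the bounds, tw(G) = 2.

Treewidth 2.
Bags: B1 = {2, 5, 6}  B2 = {2, 4, 6}  B3 = {1, 4, 6}  B4 = {0, 4, 6}  B5 = {2, 3, 6}  B6 = {0, 6, 7}
Tree: B1–B2, B2–B3, B2–B4, B2–B5, B4–B6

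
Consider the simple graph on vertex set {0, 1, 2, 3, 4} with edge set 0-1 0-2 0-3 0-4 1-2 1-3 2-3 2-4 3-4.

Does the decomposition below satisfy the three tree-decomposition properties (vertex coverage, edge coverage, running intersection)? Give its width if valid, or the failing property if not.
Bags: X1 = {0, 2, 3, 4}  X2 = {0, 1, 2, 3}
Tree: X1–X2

Vertex coverage: the bags together contain {0, 1, 2, 3, 4}, the full vertex set. Edge coverage: each edge of G has both endpoints in at least one bag. Running intersection: for every vertex, the bags containing it form a connected subtree. All three properties hold, so this is a valid tree decomposition of width max|bag| − 1 = 3, and hence tw(G) ≤ 3.

Yes; width 3.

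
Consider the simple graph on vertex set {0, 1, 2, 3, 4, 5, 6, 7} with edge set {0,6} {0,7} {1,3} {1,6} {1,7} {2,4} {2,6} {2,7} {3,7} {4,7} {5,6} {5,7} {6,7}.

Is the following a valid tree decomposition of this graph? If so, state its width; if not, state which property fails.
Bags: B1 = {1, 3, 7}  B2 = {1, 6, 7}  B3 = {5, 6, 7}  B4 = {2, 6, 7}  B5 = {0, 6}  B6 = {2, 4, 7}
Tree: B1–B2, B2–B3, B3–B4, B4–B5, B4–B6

A tree decomposition must satisfy three properties: every vertex lies in some bag; for every edge, both endpoints lie together in some bag; and for every vertex, the bags containing it form a connected subtree. Here edge (7,0) lies in no bag, so the decomposition is invalid.

No — edge (7,0) lies in no bag.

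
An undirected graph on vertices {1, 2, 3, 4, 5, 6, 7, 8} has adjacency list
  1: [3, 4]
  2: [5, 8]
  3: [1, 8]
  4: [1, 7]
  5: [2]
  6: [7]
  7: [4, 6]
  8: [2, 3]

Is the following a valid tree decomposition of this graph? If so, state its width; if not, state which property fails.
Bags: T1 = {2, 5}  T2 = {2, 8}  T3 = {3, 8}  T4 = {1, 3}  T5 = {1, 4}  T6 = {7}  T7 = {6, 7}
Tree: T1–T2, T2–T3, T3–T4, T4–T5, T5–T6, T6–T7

A tree decomposition must satisfy three properties: every vertex lies in some bag; for every edge, both endpoints lie together in some bag; and for every vertex, the bags containing it form a connected subtree. Here edge (4,7) lies in no bag, so the decomposition is invalid.

No — edge (4,7) lies in no bag.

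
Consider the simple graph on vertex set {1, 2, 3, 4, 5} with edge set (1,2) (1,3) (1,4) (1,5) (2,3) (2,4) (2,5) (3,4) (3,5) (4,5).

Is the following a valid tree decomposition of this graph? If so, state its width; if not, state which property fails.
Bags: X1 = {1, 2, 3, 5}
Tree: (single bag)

A tree decomposition must satisfy three properties: every vertex lies in some bag; for every edge, both endpoints lie together in some bag; and for every vertex, the bags containing it form a connected subtree. Here vertex 4 appears in no bag, so the decomposition is invalid.

No — vertex 4 appears in no bag.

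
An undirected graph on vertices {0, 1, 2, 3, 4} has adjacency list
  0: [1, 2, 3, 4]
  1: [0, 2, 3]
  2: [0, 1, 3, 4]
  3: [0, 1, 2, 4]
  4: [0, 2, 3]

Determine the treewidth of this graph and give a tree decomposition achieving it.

Every bag has size at most 4, so the width is 4 − 1 = 3 and tw(G) ≤ 3. Conversely, {0, 1, 2, 3} is a clique of size 4, and the vertices of any clique must share a bag in every tree decomposition; so some bag has ≥ 4 vertices and tw(G) ≥ 3. Hence tw(G) = 3 exactly.

Treewidth 3.
One optimal decomposition is:
Bags: B1 = {0, 2, 3, 4}  B2 = {0, 1, 2, 3}
Tree: B1–B2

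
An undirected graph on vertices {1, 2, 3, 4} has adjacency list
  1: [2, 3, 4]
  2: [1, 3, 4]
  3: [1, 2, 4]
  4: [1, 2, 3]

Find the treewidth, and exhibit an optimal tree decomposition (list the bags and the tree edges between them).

A single bag containing all 4 vertices is trivially a valid decomposition of width 3. Conversely, {1, 2, 3, 4} is a clique of size 4, and the vertices of any clique must share a bag in every tree decomposition; so some bag has ≥ 4 vertices and tw(G) ≥ 3. Hence tw(G) = 3 exactly.

Treewidth 3.
Bags: B1 = {1, 2, 3, 4}
Tree: (single bag)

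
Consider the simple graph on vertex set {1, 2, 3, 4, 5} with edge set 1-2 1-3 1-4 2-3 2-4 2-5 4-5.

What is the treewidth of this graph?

A width-2 tree decomposition is:
Bags: B1 = {1, 2, 4}  B2 = {1, 2, 3}  B3 = {2, 4, 5}
Tree: B1–B2, B1–B3
The largest bag has 3 vertices, giving width 2; this decomposition certifies tw(G) ≤ 2. Conversely, {1, 2, 3} is a clique of size 3, and the vertices of any clique must share a bag in every tree decomposition; so some bag has ≥ 3 vertices and tw(G) ≥ 2. Combining the bounds, tw(G) = 2.

2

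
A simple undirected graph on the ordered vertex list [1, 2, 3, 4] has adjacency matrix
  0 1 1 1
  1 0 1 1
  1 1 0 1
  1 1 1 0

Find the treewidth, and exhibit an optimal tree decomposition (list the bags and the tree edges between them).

Treewidth 3.
Bags: B1 = {1, 2, 3, 4}
Tree: (single bag)

A single bag containing all 4 vertices is trivially a valid decomposition of width 3. For the lower bound, the 4 vertices {1, 2, 3, 4} are pairwise adjacent, and any tree decomposition puts a clique entirely inside one bag — forcing width ≥ 3. Combining the bounds, tw(G) = 3.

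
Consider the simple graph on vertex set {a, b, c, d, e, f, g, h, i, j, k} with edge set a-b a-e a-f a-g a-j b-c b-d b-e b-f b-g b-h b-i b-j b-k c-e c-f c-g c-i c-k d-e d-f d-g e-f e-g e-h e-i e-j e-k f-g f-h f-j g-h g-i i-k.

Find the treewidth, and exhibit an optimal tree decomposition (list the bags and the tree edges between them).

The largest bag has 5 vertices, giving width 4; this decomposition certifies tw(G) ≤ 4. For the lower bound, the 5 vertices {b, d, e, f, g} are pairwise adjacent, and any tree decomposition puts a clique entirely inside one bag — forcing width ≥ 4. The upper and lower bounds meet at 4, so that is the treewidth.

Treewidth 4.
Bags: B1 = {b, e, f, g, h}  B2 = {b, c, e, f, g}  B3 = {b, d, e, f, g}  B4 = {a, b, e, f, g}  B5 = {b, c, e, g, i}  B6 = {b, c, e, i, k}  B7 = {a, b, e, f, j}
Tree: B1–B2, B1–B3, B2–B4, B2–B5, B5–B6, B4–B7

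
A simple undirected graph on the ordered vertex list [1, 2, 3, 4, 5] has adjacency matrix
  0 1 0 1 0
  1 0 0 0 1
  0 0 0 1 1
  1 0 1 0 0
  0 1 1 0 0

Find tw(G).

A width-2 tree decomposition is:
Bags: B1 = {1, 3, 4}  B2 = {1, 2, 3}  B3 = {2, 3, 5}
Tree: B1–B2, B2–B3
The largest bag has 3 vertices, giving width 2; this decomposition certifies tw(G) ≤ 2. Since 3–4–1–2–5–3 is a cycle in G, G is not acyclic. Forests are exactly the graphs of treewidth ≤ 1, so tw(G) ≥ 2. Combining the bounds, tw(G) = 2.

2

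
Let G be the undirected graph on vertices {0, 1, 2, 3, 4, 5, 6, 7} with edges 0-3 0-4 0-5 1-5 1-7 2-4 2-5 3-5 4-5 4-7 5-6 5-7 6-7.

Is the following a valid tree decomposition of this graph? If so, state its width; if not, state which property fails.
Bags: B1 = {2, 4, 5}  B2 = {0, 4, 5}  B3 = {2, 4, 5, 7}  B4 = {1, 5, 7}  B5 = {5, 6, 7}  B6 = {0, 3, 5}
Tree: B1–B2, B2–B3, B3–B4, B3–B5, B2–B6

No — bags containing vertex 2 are not connected in the tree.

A tree decomposition must satisfy three properties: every vertex lies in some bag; for every edge, both endpoints lie together in some bag; and for every vertex, the bags containing it form a connected subtree. Here bags containing vertex 2 are not connected in the tree, so the decomposition is invalid.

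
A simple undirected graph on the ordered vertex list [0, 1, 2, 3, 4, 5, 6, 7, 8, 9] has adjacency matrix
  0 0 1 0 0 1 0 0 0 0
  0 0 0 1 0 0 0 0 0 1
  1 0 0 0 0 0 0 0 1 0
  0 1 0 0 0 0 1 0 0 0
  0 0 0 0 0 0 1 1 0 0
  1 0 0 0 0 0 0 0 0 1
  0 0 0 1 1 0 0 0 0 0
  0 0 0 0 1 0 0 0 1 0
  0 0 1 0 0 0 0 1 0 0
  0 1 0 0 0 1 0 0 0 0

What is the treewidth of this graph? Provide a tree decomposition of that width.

The largest bag has 3 vertices, giving width 2; this decomposition certifies tw(G) ≤ 2. Since 5–9–1–3–6–4–7–8–2–0–5 is a cycle in G, G is not acyclic. Forests are exactly the graphs of treewidth ≤ 1, so tw(G) ≥ 2. Combining the bounds, tw(G) = 2.

Treewidth 2.
One optimal decomposition is:
Bags: B1 = {1, 5, 9}  B2 = {1, 3, 5}  B3 = {3, 5, 6}  B4 = {4, 5, 6}  B5 = {4, 5, 7}  B6 = {5, 7, 8}  B7 = {2, 5, 8}  B8 = {0, 2, 5}
Tree: B1–B2, B2–B3, B3–B4, B4–B5, B5–B6, B6–B7, B7–B8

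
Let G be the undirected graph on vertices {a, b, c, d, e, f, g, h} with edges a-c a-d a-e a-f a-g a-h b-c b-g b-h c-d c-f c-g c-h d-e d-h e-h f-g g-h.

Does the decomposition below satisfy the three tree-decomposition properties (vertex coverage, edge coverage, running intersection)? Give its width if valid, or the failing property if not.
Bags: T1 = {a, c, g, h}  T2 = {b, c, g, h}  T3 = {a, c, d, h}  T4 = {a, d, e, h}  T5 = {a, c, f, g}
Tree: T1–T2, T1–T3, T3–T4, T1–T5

Yes; width 3.

Every vertex of G appears in some bag (union = {a, b, c, d, e, f, g, h}); every edge is covered by a bag; and for each vertex v the set of bags containing v is connected in the bag tree. The decomposition is therefore valid. The largest bag has 4 vertices, so the width is 3.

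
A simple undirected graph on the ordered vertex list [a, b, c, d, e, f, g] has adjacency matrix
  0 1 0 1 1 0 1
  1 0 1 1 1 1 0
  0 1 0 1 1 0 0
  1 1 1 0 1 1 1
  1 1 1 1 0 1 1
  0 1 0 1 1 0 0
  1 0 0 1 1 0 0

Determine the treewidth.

3

A width-3 tree decomposition is:
Bags: B1 = {b, c, d, e}  B2 = {a, b, d, e}  B3 = {b, d, e, f}  B4 = {a, d, e, g}
Tree: B1–B2, B2–B3, B2–B4
The largest bag has 4 vertices, giving width 3; this decomposition certifies tw(G) ≤ 3. Conversely, {a, d, e, g} is a clique of size 4, and the vertices of any clique must share a bag in every tree decomposition; so some bag has ≥ 4 vertices and tw(G) ≥ 3. Combining the bounds, tw(G) = 3.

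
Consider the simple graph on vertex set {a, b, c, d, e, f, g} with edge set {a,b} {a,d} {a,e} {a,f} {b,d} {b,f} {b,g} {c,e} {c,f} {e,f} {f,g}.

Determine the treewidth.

2

A width-2 tree decomposition is:
Bags: B1 = {a, b, f}  B2 = {b, f, g}  B3 = {a, e, f}  B4 = {c, e, f}  B5 = {a, b, d}
Tree: B1–B2, B1–B3, B3–B4, B1–B5
Each bag holds 3 vertices, so the decomposition has width 2, which upper-bounds the treewidth. Conversely, {a, b, d} is a clique of size 3, and the vertices of any clique must share a bag in every tree decomposition; so some bag has ≥ 3 vertices and tw(G) ≥ 2. Hence tw(G) = 2 exactly.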